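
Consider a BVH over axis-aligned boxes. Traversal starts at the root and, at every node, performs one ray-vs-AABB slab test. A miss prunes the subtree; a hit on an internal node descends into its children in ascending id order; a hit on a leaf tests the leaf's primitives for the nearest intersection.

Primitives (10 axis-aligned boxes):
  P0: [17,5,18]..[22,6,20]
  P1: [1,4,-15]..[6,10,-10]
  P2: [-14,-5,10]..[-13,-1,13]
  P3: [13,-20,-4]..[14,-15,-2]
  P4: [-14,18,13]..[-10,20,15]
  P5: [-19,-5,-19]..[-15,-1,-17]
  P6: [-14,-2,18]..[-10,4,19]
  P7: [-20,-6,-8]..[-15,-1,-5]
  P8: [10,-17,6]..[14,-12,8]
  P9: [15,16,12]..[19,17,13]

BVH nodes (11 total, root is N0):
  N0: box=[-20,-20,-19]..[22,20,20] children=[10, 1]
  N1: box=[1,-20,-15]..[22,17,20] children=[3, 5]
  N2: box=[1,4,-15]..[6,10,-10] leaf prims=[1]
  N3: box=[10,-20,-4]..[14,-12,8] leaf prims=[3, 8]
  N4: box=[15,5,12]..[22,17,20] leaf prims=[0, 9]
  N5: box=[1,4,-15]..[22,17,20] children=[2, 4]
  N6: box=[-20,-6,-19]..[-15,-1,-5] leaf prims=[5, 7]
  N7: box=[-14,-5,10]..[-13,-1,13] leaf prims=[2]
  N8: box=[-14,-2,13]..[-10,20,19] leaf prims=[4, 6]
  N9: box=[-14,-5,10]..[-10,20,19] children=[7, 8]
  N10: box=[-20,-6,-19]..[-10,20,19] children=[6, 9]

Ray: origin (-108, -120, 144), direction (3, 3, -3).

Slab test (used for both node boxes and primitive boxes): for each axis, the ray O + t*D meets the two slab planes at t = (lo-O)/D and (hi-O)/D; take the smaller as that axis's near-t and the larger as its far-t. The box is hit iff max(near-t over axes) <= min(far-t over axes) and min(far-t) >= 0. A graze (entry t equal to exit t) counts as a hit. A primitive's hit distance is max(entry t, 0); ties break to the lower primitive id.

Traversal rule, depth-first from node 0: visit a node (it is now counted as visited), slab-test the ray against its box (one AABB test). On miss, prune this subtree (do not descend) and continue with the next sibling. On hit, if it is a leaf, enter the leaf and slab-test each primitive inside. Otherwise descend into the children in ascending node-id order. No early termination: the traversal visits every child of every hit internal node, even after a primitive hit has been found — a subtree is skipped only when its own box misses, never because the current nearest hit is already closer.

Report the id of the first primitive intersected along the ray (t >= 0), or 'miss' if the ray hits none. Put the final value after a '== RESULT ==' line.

Traverse from the root:
N0 x:[88/3,130/3] y:[100/3,140/3] z:[124/3,163/3] -> hit [124/3,130/3], descend [1, 10]
  N1 x:[109/3,130/3] y:[100/3,137/3] z:[124/3,53] -> hit [124/3,130/3], descend [3, 5]
    N3 x:[118/3,122/3] y:[100/3,36] z:[136/3,148/3] -> miss, prune
    N5 x:[109/3,130/3] y:[124/3,137/3] z:[124/3,53] -> hit [124/3,130/3], descend [2, 4]
      N2 x:[109/3,38] y:[124/3,130/3] z:[154/3,53] -> miss, prune
      N4 x:[41,130/3] y:[125/3,137/3] z:[124/3,44] -> hit [125/3,130/3] leaf, test {P0@t=125/3, P9(miss)}
  N10 x:[88/3,98/3] y:[38,140/3] z:[125/3,163/3] -> miss, prune

Summary -> nodes [0, 1, 3, 5, 2, 4, 10]; box-tests=7; leaf-entries=1; first=P0

== RESULT ==
0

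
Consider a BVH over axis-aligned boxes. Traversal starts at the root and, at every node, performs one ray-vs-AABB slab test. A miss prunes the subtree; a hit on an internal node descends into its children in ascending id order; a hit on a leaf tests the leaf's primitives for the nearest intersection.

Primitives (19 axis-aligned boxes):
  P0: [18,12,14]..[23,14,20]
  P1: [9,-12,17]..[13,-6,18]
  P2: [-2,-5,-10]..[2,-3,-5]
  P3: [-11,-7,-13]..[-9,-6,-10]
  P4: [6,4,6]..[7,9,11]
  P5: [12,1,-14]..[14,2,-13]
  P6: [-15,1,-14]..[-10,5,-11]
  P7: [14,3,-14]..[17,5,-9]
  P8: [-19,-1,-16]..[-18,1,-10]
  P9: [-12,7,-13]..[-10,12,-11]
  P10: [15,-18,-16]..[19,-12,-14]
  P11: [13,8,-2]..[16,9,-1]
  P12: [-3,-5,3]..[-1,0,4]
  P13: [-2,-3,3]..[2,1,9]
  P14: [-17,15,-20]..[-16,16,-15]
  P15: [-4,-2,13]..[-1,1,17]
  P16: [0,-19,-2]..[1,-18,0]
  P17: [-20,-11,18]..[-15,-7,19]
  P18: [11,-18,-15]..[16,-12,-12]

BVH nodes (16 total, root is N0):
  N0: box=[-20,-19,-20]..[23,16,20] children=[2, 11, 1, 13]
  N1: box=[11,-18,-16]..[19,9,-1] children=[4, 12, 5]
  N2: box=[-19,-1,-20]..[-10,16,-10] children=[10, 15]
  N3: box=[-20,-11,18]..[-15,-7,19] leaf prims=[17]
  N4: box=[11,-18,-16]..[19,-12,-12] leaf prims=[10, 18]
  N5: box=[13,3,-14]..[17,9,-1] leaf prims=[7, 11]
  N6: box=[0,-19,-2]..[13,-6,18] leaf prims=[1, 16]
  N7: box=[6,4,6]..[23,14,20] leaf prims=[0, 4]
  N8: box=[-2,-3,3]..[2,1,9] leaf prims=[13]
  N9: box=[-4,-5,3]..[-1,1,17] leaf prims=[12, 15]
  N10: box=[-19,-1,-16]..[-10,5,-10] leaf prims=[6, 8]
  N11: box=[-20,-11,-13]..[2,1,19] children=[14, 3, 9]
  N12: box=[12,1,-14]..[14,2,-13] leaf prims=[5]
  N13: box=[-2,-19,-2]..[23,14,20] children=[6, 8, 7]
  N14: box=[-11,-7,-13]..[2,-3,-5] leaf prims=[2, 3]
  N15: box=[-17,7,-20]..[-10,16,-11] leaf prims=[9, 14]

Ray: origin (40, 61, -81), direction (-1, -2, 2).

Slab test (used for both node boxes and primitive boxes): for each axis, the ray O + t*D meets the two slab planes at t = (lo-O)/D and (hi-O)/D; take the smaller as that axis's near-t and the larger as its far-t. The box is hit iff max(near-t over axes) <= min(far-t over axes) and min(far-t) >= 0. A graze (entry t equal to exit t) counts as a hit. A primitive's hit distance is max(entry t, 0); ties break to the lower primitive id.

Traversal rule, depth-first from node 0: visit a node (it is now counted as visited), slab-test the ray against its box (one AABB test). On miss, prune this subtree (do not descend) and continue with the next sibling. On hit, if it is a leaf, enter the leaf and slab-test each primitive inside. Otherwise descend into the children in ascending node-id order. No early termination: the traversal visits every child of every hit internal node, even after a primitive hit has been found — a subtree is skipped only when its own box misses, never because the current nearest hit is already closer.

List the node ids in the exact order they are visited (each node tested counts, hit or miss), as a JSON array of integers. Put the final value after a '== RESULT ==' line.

Walk:
N0 x:[17,60] y:[45/2,40] z:[61/2,101/2] -> hit [61/2,40], descend [1, 2, 11, 13]
  N1 x:[21,29] y:[26,79/2] z:[65/2,40] -> miss, prune
  N2 x:[50,59] y:[45/2,31] z:[61/2,71/2] -> miss, prune
  N11 x:[38,60] y:[30,36] z:[34,50] -> miss, prune
  N13 x:[17,42] y:[47/2,40] z:[79/2,101/2] -> hit [79/2,40], descend [6, 7, 8]
    N6 x:[27,40] y:[67/2,40] z:[79/2,99/2] -> hit [79/2,40] leaf, test {P1(miss), P16@t=79/2}
    N7 x:[17,34] y:[47/2,57/2] z:[87/2,101/2] -> miss, prune
    N8 x:[38,42] y:[30,32] z:[42,45] -> miss, prune

Summary -> nodes [0, 1, 2, 11, 13, 6, 7, 8]; box-tests=8; leaf-entries=1; first=P16

== RESULT ==
[0, 1, 2, 11, 13, 6, 7, 8]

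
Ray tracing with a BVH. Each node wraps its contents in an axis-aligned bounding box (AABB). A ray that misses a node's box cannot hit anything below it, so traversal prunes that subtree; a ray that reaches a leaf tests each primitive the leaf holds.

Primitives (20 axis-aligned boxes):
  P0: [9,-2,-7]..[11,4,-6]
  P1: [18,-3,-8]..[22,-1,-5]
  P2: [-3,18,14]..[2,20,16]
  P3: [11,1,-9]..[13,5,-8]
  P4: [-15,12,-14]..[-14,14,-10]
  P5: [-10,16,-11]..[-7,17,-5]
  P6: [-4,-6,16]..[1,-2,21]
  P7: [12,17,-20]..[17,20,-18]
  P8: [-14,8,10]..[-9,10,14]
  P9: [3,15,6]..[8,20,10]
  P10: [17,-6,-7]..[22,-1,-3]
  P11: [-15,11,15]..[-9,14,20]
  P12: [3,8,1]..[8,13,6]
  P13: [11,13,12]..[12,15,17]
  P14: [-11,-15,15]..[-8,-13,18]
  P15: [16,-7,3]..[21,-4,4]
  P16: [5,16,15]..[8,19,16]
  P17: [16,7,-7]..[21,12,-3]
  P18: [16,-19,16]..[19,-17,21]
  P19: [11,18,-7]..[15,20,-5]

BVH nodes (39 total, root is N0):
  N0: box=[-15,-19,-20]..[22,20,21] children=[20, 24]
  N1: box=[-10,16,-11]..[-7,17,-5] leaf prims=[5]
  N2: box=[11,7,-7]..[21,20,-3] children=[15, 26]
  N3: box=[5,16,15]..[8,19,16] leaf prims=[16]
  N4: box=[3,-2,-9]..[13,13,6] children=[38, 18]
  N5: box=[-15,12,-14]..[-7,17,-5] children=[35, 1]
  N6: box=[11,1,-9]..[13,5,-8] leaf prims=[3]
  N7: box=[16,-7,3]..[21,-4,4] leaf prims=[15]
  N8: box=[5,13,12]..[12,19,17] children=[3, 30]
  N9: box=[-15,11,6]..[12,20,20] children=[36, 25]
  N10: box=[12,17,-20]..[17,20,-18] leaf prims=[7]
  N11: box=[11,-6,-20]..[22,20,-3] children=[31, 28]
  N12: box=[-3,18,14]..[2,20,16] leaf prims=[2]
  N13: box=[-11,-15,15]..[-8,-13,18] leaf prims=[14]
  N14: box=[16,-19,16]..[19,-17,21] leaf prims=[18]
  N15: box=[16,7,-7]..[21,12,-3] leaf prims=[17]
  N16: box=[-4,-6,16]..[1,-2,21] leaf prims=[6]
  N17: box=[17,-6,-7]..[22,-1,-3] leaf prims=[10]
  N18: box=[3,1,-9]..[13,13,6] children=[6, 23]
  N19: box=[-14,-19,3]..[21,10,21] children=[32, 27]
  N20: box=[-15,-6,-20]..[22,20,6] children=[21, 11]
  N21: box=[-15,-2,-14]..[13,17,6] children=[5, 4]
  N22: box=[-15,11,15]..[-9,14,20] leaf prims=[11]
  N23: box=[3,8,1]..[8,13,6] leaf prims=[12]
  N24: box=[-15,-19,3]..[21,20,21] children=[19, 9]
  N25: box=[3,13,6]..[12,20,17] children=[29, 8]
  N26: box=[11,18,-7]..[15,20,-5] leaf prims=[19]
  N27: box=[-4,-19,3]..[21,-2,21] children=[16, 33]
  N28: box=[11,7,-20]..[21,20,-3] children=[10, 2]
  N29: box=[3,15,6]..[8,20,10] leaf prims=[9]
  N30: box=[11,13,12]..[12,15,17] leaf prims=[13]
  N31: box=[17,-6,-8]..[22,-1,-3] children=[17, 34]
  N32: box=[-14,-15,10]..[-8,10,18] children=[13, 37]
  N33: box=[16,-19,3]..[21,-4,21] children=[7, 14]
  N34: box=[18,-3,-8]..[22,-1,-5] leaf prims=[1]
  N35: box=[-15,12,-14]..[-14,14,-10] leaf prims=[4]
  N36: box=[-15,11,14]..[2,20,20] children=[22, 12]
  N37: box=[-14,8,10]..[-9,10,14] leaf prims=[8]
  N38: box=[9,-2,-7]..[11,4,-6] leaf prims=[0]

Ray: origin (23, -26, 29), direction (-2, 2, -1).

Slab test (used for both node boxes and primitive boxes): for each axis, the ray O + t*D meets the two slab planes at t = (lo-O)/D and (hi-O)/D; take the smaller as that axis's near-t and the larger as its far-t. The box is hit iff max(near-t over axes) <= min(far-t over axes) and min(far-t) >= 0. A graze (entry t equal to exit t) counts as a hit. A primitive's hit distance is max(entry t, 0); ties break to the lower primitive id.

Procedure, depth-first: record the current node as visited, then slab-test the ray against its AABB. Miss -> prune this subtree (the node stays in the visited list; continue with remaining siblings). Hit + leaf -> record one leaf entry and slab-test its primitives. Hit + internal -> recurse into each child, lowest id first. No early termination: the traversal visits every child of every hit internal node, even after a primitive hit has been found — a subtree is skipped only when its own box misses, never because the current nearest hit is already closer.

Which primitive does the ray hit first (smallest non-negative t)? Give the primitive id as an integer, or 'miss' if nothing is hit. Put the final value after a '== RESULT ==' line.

Walk:
N0 x:[1/2,19] y:[7/2,23] z:[8,49] -> hit [8,19], descend [20, 24]
  N20 x:[1/2,19] y:[10,23] z:[23,49] -> miss, prune
  N24 x:[1,19] y:[7/2,23] z:[8,26] -> hit [8,19], descend [9, 19]
    N9 x:[11/2,19] y:[37/2,23] z:[9,23] -> hit [37/2,19], descend [25, 36]
      N25 x:[11/2,10] y:[39/2,23] z:[12,23] -> miss, prune
      N36 x:[21/2,19] y:[37/2,23] z:[9,15] -> miss, prune
    N19 x:[1,37/2] y:[7/2,18] z:[8,26] -> hit [8,18], descend [27, 32]
      N27 x:[1,27/2] y:[7/2,12] z:[8,26] -> hit [8,12], descend [16, 33]
        N16 x:[11,27/2] y:[10,12] z:[8,13] -> hit [11,12] leaf, test {P6@t=11}
        N33 x:[1,7/2] y:[7/2,11] z:[8,26] -> miss, prune
      N32 x:[31/2,37/2] y:[11/2,18] z:[11,19] -> hit [31/2,18], descend [13, 37]
        N13 x:[31/2,17] y:[11/2,13/2] z:[11,14] -> miss, prune
        N37 x:[16,37/2] y:[17,18] z:[15,19] -> hit [17,18] leaf, test {P8@t=17}

order=[0, 20, 24, 9, 25, 36, 19, 27, 16, 33, 32, 13, 37]  |boxes|=13  |leaves|=2  hit=P6

== RESULT ==
6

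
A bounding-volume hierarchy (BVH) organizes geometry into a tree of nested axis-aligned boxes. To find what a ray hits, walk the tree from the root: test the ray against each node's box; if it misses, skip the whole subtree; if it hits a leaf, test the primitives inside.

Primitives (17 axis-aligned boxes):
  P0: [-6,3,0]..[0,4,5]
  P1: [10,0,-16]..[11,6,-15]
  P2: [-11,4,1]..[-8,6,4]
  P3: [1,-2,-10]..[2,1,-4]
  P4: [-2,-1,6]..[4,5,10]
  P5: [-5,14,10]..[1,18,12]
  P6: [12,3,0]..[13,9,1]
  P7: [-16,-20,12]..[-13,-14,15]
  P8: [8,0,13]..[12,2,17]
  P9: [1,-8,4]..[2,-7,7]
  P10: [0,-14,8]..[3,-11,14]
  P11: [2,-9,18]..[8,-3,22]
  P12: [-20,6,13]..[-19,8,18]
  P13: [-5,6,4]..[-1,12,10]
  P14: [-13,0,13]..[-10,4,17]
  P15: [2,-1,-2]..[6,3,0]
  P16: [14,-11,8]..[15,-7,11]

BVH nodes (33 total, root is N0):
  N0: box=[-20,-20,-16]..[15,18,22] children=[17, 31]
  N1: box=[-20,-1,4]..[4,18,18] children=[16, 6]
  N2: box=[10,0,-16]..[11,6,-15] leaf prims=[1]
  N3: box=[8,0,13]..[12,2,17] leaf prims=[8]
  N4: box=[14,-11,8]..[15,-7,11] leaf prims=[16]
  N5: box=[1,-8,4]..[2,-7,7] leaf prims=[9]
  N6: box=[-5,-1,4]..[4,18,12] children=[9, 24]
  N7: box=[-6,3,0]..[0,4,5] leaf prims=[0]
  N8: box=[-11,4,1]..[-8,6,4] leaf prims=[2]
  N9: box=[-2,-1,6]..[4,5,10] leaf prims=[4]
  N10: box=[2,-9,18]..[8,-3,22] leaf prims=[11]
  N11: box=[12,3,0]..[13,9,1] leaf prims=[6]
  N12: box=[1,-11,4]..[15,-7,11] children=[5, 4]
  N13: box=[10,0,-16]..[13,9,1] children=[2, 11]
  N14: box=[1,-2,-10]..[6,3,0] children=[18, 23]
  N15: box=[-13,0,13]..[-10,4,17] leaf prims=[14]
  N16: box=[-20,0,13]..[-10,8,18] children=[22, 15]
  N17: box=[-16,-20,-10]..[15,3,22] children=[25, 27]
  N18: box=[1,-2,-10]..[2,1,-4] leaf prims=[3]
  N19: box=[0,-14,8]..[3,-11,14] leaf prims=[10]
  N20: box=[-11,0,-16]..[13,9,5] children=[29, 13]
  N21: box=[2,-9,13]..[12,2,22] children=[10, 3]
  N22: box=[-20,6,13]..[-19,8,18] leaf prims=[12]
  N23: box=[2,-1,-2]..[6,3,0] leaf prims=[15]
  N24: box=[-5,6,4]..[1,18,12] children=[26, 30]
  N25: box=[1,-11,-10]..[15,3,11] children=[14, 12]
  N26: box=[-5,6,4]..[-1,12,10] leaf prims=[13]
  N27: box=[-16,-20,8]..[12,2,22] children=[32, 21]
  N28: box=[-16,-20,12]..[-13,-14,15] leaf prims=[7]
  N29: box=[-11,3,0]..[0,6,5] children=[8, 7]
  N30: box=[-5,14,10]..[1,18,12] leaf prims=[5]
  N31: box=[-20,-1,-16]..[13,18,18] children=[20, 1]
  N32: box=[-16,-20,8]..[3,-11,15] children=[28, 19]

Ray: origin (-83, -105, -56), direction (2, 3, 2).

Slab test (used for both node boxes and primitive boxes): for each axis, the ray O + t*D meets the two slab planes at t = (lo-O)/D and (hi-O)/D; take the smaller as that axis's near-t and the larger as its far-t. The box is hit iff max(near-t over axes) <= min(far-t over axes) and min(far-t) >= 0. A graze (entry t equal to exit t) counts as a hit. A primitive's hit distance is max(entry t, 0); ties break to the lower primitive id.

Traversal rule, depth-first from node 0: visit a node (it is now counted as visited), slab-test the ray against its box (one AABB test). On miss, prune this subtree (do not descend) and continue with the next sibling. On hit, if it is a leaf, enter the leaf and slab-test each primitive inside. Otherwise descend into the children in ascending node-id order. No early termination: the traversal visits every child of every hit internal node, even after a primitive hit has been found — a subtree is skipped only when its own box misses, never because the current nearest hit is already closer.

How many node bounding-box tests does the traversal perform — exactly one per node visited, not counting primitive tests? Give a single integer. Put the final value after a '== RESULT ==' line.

Walk:
N0 x:[63/2,49] y:[85/3,41] z:[20,39] -> hit [63/2,39], descend [17, 31]
  N17 x:[67/2,49] y:[85/3,36] z:[23,39] -> hit [67/2,36], descend [25, 27]
    N25 x:[42,49] y:[94/3,36] z:[23,67/2] -> miss, prune
    N27 x:[67/2,95/2] y:[85/3,107/3] z:[32,39] -> hit [67/2,107/3], descend [21, 32]
      N21 x:[85/2,95/2] y:[32,107/3] z:[69/2,39] -> miss, prune
      N32 x:[67/2,43] y:[85/3,94/3] z:[32,71/2] -> miss, prune
  N31 x:[63/2,48] y:[104/3,41] z:[20,37] -> hit [104/3,37], descend [1, 20]
    N1 x:[63/2,87/2] y:[104/3,41] z:[30,37] -> hit [104/3,37], descend [6, 16]
      N6 x:[39,87/2] y:[104/3,41] z:[30,34] -> miss, prune
      N16 x:[63/2,73/2] y:[35,113/3] z:[69/2,37] -> hit [35,73/2], descend [15, 22]
        N15 x:[35,73/2] y:[35,109/3] z:[69/2,73/2] -> hit [35,109/3] leaf, test {P14@t=35}
        N22 x:[63/2,32] y:[37,113/3] z:[69/2,37] -> miss, prune
    N20 x:[36,48] y:[35,38] z:[20,61/2] -> miss, prune

Summary -> nodes [0, 17, 25, 27, 21, 32, 31, 1, 6, 16, 15, 22, 20]; box-tests=13; leaf-entries=1; first=P14

== RESULT ==
13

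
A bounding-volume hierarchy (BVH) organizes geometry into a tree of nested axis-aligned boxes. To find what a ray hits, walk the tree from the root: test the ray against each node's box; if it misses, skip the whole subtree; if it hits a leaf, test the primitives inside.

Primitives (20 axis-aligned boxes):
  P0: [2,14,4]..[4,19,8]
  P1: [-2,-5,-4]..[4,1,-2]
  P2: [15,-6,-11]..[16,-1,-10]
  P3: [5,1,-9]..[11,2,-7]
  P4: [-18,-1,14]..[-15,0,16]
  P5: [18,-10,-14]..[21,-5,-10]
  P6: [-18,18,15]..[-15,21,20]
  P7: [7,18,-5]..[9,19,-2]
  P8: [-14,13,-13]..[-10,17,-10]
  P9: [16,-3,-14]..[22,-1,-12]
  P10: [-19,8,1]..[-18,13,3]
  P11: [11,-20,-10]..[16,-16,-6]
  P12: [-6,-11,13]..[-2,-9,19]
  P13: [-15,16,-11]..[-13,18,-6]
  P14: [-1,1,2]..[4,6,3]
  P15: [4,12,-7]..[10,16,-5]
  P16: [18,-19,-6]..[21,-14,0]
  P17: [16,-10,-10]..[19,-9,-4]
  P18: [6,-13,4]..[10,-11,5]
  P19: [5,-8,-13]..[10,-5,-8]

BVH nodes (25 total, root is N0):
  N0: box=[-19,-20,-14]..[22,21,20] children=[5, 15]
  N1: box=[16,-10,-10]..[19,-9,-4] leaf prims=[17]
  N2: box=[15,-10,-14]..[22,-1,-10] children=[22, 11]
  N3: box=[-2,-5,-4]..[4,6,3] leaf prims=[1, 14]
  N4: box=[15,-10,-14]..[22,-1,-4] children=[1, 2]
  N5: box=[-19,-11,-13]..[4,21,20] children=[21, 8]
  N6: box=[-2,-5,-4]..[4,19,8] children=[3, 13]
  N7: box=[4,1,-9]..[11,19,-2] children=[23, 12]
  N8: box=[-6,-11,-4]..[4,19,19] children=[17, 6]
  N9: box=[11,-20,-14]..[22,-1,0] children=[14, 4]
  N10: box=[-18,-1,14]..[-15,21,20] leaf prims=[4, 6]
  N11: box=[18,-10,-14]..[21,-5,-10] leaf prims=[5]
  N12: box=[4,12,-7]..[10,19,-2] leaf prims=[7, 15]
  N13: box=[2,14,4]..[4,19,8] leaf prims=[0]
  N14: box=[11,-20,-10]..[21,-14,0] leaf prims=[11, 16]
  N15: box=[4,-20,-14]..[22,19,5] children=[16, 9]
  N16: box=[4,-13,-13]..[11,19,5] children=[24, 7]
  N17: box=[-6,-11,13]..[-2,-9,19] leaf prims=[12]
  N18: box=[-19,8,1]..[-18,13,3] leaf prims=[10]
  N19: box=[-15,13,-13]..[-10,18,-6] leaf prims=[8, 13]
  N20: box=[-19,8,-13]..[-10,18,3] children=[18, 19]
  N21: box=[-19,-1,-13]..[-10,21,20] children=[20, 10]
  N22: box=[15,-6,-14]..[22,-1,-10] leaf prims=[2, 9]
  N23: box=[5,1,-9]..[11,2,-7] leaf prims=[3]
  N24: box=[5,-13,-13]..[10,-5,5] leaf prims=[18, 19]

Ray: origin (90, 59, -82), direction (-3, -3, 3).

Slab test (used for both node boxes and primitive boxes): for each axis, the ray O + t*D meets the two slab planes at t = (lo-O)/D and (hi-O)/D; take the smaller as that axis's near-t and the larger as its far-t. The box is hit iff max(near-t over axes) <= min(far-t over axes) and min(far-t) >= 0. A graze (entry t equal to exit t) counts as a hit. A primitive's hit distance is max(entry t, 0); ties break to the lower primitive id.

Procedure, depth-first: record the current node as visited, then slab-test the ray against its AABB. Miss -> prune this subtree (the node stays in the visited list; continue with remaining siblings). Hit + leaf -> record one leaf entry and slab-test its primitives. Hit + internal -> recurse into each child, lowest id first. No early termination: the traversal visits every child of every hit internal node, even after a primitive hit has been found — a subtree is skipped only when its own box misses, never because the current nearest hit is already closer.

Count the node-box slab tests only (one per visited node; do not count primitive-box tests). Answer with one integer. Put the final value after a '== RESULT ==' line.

Trace the traversal:
N0 x:[68/3,109/3] y:[38/3,79/3] z:[68/3,34] -> hit [68/3,79/3], descend [5, 15]
  N5 x:[86/3,109/3] y:[38/3,70/3] z:[23,34] -> miss, prune
  N15 x:[68/3,86/3] y:[40/3,79/3] z:[68/3,29] -> hit [68/3,79/3], descend [9, 16]
    N9 x:[68/3,79/3] y:[20,79/3] z:[68/3,82/3] -> hit [68/3,79/3], descend [4, 14]
      N4 x:[68/3,25] y:[20,23] z:[68/3,26] -> hit [68/3,23], descend [1, 2]
        N1 x:[71/3,74/3] y:[68/3,23] z:[24,26] -> miss, prune
        N2 x:[68/3,25] y:[20,23] z:[68/3,24] -> hit [68/3,23], descend [11, 22]
          N11 x:[23,24] y:[64/3,23] z:[68/3,24] -> hit [23,23] leaf, test {P5@t=23}
          N22 x:[68/3,25] y:[20,65/3] z:[68/3,24] -> miss, prune
      N14 x:[23,79/3] y:[73/3,79/3] z:[24,82/3] -> hit [73/3,79/3] leaf, test {P11@t=25, P16(miss)}
    N16 x:[79/3,86/3] y:[40/3,24] z:[23,29] -> miss, prune

Summary -> nodes [0, 5, 15, 9, 4, 1, 2, 11, 22, 14, 16]; box-tests=11; leaf-entries=2; first=P5

== RESULT ==
11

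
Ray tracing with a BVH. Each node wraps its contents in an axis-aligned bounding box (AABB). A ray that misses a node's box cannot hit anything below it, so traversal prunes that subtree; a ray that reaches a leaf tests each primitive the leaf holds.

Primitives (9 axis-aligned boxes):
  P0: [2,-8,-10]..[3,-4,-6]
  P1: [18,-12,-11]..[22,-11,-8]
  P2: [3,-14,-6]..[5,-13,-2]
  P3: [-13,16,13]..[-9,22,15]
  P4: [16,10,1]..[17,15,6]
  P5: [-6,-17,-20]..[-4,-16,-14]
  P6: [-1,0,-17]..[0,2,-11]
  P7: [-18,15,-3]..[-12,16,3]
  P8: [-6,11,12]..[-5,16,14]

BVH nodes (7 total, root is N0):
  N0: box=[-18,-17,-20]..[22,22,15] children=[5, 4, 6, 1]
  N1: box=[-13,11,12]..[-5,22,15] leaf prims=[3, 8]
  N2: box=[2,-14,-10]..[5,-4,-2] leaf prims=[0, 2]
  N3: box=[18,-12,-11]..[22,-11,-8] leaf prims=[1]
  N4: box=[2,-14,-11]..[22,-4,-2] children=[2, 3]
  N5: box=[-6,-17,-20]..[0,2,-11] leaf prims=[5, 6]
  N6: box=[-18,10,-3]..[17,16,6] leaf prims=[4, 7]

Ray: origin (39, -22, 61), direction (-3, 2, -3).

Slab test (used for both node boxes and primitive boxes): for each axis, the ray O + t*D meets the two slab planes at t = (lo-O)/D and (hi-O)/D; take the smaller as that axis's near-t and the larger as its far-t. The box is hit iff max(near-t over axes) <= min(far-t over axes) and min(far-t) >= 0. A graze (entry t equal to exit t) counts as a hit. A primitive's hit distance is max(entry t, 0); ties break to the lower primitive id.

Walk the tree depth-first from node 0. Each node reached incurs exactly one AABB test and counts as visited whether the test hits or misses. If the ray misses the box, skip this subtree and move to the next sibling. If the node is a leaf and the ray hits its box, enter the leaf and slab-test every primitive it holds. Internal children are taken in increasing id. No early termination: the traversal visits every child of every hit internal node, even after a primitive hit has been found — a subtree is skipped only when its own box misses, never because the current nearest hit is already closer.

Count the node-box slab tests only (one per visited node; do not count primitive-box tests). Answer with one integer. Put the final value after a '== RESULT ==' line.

Traverse from the root:
N0 x:[17/3,19] y:[5/2,22] z:[46/3,27] -> hit [46/3,19], descend [1, 4, 5, 6]
  N1 x:[44/3,52/3] y:[33/2,22] z:[46/3,49/3] -> miss, prune
  N4 x:[17/3,37/3] y:[4,9] z:[21,24] -> miss, prune
  N5 x:[13,15] y:[5/2,12] z:[24,27] -> miss, prune
  N6 x:[22/3,19] y:[16,19] z:[55/3,64/3] -> hit [55/3,19] leaf, test {P4(miss), P7(miss)}

Summary -> nodes [0, 1, 4, 5, 6]; box-tests=5; leaf-entries=1; first=miss

== RESULT ==
5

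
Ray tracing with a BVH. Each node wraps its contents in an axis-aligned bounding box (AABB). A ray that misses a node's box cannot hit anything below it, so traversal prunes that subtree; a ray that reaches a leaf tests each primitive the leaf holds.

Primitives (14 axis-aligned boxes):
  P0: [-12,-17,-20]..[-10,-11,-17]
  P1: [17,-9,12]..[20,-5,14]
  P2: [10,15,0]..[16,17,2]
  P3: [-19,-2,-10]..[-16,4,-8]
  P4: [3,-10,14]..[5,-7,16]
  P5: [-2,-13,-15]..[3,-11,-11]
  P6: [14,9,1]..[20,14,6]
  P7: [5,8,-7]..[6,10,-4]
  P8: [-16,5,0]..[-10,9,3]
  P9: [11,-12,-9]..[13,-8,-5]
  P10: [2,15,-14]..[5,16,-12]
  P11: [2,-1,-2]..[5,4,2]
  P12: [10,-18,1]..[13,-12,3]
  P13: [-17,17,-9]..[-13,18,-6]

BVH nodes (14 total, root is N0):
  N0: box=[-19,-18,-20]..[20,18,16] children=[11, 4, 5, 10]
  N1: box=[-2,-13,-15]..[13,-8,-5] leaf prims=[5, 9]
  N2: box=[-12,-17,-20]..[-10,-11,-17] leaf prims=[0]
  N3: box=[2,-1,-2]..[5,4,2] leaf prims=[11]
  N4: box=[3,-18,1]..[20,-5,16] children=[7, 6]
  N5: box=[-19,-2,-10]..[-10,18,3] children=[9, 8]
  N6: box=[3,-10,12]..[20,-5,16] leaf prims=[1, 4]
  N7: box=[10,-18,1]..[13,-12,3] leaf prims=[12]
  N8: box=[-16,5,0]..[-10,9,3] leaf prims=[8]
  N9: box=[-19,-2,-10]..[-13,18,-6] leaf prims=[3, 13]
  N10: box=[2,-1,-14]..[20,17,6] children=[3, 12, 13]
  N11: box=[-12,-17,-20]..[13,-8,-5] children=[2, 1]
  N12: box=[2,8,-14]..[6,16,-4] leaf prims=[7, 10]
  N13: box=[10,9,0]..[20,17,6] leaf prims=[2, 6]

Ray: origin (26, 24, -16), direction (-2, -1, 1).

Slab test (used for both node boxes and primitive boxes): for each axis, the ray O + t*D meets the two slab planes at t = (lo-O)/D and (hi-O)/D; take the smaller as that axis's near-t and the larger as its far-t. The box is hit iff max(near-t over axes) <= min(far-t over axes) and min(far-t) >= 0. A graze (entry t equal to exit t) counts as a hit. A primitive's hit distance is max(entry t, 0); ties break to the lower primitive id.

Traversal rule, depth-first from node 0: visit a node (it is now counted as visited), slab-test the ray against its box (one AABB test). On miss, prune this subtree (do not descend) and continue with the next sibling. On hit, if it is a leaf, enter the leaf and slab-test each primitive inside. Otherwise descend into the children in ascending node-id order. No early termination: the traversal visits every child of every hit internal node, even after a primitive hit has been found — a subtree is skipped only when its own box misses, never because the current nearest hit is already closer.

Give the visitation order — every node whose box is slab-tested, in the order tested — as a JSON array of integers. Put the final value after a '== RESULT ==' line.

Traverse from the root:
N0 x:[3,45/2] y:[6,42] z:[-4,32] -> hit [6,45/2], descend [4, 5, 10, 11]
  N4 x:[3,23/2] y:[29,42] z:[17,32] -> miss, prune
  N5 x:[18,45/2] y:[6,26] z:[6,19] -> hit [18,19], descend [8, 9]
    N8 x:[18,21] y:[15,19] z:[16,19] -> hit [18,19] leaf, test {P8@t=18}
    N9 x:[39/2,45/2] y:[6,26] z:[6,10] -> miss, prune
  N10 x:[3,12] y:[7,25] z:[2,22] -> hit [7,12], descend [3, 12, 13]
    N3 x:[21/2,12] y:[20,25] z:[14,18] -> miss, prune
    N12 x:[10,12] y:[8,16] z:[2,12] -> hit [10,12] leaf, test {P7(miss), P10(miss)}
    N13 x:[3,8] y:[7,15] z:[16,22] -> miss, prune
  N11 x:[13/2,19] y:[32,41] z:[-4,11] -> miss, prune

order=[0, 4, 5, 8, 9, 10, 3, 12, 13, 11]  |boxes|=10  |leaves|=2  hit=P8

== RESULT ==
[0, 4, 5, 8, 9, 10, 3, 12, 13, 11]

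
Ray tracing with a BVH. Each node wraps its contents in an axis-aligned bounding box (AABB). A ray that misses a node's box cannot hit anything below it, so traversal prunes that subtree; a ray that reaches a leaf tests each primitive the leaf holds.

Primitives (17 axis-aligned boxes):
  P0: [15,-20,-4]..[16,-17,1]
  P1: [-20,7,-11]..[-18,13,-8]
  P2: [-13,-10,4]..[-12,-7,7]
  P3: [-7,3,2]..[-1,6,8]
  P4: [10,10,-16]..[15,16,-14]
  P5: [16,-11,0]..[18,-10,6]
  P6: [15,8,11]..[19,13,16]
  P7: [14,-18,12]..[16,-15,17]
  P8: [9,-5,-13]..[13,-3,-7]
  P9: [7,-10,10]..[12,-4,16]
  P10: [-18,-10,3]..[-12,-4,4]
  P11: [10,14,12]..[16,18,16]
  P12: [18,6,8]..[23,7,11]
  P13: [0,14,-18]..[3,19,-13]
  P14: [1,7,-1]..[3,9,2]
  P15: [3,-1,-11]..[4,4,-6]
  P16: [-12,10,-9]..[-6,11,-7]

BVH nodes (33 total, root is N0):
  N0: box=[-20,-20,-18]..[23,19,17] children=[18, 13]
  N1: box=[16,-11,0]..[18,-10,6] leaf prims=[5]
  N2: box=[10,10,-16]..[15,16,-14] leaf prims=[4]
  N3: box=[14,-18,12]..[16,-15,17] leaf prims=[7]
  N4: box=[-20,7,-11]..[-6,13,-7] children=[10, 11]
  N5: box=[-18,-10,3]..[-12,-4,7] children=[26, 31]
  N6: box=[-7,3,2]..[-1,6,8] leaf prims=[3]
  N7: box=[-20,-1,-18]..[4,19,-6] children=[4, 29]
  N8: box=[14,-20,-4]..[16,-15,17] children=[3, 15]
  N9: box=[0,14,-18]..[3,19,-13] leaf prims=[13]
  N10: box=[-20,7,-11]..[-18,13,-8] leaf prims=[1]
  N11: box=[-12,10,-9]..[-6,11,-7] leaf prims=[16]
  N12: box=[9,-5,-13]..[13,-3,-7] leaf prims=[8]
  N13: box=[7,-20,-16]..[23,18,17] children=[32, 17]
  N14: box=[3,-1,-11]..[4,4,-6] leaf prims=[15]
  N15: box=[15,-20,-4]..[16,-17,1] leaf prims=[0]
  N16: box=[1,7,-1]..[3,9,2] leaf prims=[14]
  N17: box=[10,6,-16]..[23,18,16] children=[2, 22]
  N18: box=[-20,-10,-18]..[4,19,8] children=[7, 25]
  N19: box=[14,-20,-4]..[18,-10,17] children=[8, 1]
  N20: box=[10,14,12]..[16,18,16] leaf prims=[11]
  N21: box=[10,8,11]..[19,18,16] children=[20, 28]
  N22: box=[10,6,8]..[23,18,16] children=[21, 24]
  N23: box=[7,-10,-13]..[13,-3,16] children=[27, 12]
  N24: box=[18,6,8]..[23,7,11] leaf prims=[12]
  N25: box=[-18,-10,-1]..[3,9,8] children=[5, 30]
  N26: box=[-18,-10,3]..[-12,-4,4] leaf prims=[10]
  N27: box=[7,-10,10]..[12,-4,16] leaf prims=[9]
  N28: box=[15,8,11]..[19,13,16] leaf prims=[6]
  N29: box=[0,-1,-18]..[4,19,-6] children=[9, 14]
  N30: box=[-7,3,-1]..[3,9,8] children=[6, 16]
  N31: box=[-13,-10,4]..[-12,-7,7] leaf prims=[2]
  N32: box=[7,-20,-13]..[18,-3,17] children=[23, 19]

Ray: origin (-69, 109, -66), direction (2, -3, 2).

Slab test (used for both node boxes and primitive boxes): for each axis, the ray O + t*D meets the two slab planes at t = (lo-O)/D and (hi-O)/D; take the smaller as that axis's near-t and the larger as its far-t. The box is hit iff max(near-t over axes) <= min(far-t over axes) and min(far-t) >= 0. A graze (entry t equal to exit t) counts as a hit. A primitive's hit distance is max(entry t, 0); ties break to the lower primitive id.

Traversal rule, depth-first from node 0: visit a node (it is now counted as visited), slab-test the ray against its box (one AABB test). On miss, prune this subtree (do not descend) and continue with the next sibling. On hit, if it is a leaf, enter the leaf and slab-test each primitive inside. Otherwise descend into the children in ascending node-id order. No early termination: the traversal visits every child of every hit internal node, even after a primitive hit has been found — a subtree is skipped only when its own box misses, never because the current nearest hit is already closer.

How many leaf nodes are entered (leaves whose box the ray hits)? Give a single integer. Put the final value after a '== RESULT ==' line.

Trace the traversal:
N0 x:[49/2,46] y:[30,43] z:[24,83/2] -> hit [30,83/2], descend [13, 18]
  N13 x:[38,46] y:[91/3,43] z:[25,83/2] -> hit [38,83/2], descend [17, 32]
    N17 x:[79/2,46] y:[91/3,103/3] z:[25,41] -> miss, prune
    N32 x:[38,87/2] y:[112/3,43] z:[53/2,83/2] -> hit [38,83/2], descend [19, 23]
      N19 x:[83/2,87/2] y:[119/3,43] z:[31,83/2] -> hit [83/2,83/2], descend [1, 8]
        N1 x:[85/2,87/2] y:[119/3,40] z:[33,36] -> miss, prune
        N8 x:[83/2,85/2] y:[124/3,43] z:[31,83/2] -> hit [83/2,83/2], descend [3, 15]
          N3 x:[83/2,85/2] y:[124/3,127/3] z:[39,83/2] -> hit [83/2,83/2] leaf, test {P7@t=83/2}
          N15 x:[42,85/2] y:[42,43] z:[31,67/2] -> miss, prune
      N23 x:[38,41] y:[112/3,119/3] z:[53/2,41] -> hit [38,119/3], descend [12, 27]
        N12 x:[39,41] y:[112/3,38] z:[53/2,59/2] -> miss, prune
        N27 x:[38,81/2] y:[113/3,119/3] z:[38,41] -> hit [38,119/3] leaf, test {P9@t=38}
  N18 x:[49/2,73/2] y:[30,119/3] z:[24,37] -> hit [30,73/2], descend [7, 25]
    N7 x:[49/2,73/2] y:[30,110/3] z:[24,30] -> hit [30,30], descend [4, 29]
      N4 x:[49/2,63/2] y:[32,34] z:[55/2,59/2] -> miss, prune
      N29 x:[69/2,73/2] y:[30,110/3] z:[24,30] -> miss, prune
    N25 x:[51/2,36] y:[100/3,119/3] z:[65/2,37] -> hit [100/3,36], descend [5, 30]
      N5 x:[51/2,57/2] y:[113/3,119/3] z:[69/2,73/2] -> miss, prune
      N30 x:[31,36] y:[100/3,106/3] z:[65/2,37] -> hit [100/3,106/3], descend [6, 16]
        N6 x:[31,34] y:[103/3,106/3] z:[34,37] -> miss, prune
        N16 x:[35,36] y:[100/3,34] z:[65/2,34] -> miss, prune

Summary -> nodes [0, 13, 17, 32, 19, 1, 8, 3, 15, 23, 12, 27, 18, 7, 4, 29, 25, 5, 30, 6, 16]; box-tests=21; leaf-entries=2; first=P9

== RESULT ==
2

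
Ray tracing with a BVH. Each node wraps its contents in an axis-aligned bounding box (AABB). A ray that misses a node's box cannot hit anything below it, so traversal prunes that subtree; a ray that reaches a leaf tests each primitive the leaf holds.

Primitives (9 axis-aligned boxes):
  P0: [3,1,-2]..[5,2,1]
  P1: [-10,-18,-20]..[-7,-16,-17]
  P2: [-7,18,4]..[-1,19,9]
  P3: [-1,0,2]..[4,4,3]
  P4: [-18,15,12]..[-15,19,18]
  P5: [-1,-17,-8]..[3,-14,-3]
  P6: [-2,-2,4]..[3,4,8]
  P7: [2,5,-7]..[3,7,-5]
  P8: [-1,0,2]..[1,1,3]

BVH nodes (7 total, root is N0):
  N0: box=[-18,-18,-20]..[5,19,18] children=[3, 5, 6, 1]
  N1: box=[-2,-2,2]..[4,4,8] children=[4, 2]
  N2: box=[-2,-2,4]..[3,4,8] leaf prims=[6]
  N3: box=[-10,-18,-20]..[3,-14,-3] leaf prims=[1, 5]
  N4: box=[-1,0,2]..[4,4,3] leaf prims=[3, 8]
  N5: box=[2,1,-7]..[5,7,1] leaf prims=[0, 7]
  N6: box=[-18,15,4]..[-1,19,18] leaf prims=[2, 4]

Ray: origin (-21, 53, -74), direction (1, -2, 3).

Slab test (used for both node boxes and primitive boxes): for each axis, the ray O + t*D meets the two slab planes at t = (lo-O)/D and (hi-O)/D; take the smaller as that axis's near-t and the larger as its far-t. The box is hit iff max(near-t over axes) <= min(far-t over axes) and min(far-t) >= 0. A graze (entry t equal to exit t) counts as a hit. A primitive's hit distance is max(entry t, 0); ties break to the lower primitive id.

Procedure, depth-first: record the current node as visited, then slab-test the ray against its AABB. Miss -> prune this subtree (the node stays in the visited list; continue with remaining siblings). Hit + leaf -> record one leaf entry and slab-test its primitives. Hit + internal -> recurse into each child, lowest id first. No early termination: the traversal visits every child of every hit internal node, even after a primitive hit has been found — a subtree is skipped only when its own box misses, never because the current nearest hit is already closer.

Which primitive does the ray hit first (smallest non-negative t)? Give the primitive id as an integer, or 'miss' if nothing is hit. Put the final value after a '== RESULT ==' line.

Walk:
N0 x:[3,26] y:[17,71/2] z:[18,92/3] -> hit [18,26], descend [1, 3, 5, 6]
  N1 x:[19,25] y:[49/2,55/2] z:[76/3,82/3] -> miss, prune
  N3 x:[11,24] y:[67/2,71/2] z:[18,71/3] -> miss, prune
  N5 x:[23,26] y:[23,26] z:[67/3,25] -> hit [23,25] leaf, test {P0(miss), P7@t=23}
  N6 x:[3,20] y:[17,19] z:[26,92/3] -> miss, prune

Summary -> nodes [0, 1, 3, 5, 6]; box-tests=5; leaf-entries=1; first=P7

== RESULT ==
7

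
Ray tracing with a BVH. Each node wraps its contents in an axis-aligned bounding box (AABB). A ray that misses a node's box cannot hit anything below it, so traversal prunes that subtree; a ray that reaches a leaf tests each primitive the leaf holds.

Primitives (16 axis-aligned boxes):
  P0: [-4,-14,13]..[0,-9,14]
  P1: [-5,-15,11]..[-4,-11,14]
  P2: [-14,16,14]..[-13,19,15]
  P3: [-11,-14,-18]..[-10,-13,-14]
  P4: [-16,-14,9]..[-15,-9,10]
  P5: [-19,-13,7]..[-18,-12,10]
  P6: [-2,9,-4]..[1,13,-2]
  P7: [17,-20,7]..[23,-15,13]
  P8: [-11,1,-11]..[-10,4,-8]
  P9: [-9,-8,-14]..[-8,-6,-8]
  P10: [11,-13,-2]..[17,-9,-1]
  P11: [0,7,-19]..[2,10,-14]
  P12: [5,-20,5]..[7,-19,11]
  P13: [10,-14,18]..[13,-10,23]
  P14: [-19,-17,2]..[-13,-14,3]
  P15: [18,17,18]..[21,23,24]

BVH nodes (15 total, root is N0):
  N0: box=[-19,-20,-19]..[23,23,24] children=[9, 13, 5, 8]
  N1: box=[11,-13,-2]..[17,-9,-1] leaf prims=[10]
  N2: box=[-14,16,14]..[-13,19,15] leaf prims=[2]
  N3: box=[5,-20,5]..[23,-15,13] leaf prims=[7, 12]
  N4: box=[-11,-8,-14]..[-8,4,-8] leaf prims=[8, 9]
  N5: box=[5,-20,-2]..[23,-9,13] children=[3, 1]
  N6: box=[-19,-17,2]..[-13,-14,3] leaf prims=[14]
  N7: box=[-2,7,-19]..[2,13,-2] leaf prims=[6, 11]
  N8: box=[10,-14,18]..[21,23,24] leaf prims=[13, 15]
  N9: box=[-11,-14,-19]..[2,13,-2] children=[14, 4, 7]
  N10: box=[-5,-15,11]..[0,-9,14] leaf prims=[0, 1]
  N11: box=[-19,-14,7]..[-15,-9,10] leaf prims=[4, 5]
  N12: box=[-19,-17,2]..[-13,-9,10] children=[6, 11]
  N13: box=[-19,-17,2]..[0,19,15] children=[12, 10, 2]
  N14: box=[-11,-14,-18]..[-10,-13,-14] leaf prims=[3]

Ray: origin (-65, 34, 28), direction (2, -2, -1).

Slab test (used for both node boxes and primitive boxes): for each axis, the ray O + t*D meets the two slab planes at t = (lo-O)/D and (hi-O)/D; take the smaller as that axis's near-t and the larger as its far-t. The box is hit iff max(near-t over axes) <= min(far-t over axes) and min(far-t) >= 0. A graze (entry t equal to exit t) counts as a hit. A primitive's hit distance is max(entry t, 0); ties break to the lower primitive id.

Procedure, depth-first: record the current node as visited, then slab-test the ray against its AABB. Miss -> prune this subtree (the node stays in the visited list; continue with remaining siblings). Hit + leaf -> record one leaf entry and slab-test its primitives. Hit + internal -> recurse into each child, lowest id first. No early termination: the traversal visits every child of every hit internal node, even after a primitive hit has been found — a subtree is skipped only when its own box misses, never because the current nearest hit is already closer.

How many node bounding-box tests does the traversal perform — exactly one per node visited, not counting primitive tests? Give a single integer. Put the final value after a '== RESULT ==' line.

Walk:
N0 x:[23,44] y:[11/2,27] z:[4,47] -> hit [23,27], descend [5, 8, 9, 13]
  N5 x:[35,44] y:[43/2,27] z:[15,30] -> miss, prune
  N8 x:[75/2,43] y:[11/2,24] z:[4,10] -> miss, prune
  N9 x:[27,67/2] y:[21/2,24] z:[30,47] -> miss, prune
  N13 x:[23,65/2] y:[15/2,51/2] z:[13,26] -> hit [23,51/2], descend [2, 10, 12]
    N2 x:[51/2,26] y:[15/2,9] z:[13,14] -> miss, prune
    N10 x:[30,65/2] y:[43/2,49/2] z:[14,17] -> miss, prune
    N12 x:[23,26] y:[43/2,51/2] z:[18,26] -> hit [23,51/2], descend [6, 11]
      N6 x:[23,26] y:[24,51/2] z:[25,26] -> hit [25,51/2] leaf, test {P14@t=25}
      N11 x:[23,25] y:[43/2,24] z:[18,21] -> miss, prune

10 AABB tests over nodes [0, 5, 8, 9, 13, 2, 10, 12, 6, 11]; 1 leaf entered; closest P14.

== RESULT ==
10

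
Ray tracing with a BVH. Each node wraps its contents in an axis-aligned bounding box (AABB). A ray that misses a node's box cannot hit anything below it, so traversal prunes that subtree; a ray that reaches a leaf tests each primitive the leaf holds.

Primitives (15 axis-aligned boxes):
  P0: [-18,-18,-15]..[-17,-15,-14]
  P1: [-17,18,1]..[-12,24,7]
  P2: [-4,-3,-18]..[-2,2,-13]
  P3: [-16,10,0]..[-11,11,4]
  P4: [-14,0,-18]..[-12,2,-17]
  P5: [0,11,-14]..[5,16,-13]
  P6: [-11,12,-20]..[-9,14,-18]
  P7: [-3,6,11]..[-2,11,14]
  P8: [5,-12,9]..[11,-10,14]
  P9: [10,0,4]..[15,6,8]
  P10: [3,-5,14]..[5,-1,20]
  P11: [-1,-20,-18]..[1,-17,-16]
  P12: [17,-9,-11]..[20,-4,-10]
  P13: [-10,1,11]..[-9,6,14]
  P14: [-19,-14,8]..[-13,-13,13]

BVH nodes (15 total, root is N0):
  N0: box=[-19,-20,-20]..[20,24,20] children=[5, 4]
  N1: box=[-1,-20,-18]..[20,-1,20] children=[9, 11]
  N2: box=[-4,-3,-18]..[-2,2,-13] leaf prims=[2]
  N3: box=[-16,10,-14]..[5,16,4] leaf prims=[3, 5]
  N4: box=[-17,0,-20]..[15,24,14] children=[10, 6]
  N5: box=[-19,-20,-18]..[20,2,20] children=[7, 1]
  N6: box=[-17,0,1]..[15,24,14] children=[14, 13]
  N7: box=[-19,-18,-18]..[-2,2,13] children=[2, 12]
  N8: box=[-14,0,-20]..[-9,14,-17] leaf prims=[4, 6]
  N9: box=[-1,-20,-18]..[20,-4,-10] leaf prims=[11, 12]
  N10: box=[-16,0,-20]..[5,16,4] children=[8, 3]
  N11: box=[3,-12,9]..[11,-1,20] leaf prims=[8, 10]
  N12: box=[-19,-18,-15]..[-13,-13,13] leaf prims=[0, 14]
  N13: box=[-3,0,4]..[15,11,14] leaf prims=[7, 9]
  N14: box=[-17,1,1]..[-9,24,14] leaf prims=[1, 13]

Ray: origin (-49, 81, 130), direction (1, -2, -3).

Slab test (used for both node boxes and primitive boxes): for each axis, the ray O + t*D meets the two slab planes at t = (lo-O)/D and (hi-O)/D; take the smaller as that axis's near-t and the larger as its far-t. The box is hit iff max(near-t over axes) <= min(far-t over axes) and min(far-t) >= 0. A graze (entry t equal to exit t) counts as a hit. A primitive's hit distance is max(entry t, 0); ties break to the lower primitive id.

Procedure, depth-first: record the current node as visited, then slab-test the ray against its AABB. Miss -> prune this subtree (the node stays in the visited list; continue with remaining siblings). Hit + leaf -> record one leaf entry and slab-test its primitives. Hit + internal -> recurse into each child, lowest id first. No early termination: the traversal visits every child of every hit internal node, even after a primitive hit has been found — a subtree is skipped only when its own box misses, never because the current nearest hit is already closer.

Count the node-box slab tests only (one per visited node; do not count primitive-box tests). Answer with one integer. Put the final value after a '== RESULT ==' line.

Trace the traversal:
N0 x:[30,69] y:[57/2,101/2] z:[110/3,50] -> hit [110/3,50], descend [4, 5]
  N4 x:[32,64] y:[57/2,81/2] z:[116/3,50] -> hit [116/3,81/2], descend [6, 10]
    N6 x:[32,64] y:[57/2,81/2] z:[116/3,43] -> hit [116/3,81/2], descend [13, 14]
      N13 x:[46,64] y:[35,81/2] z:[116/3,42] -> miss, prune
      N14 x:[32,40] y:[57/2,40] z:[116/3,43] -> hit [116/3,40] leaf, test {P1(miss), P13@t=39}
    N10 x:[33,54] y:[65/2,81/2] z:[42,50] -> miss, prune
  N5 x:[30,69] y:[79/2,101/2] z:[110/3,148/3] -> hit [79/2,148/3], descend [1, 7]
    N1 x:[48,69] y:[41,101/2] z:[110/3,148/3] -> hit [48,148/3], descend [9, 11]
      N9 x:[48,69] y:[85/2,101/2] z:[140/3,148/3] -> hit [48,148/3] leaf, test {P11@t=49, P12(miss)}
      N11 x:[52,60] y:[41,93/2] z:[110/3,121/3] -> miss, prune
    N7 x:[30,47] y:[79/2,99/2] z:[39,148/3] -> hit [79/2,47], descend [2, 12]
      N2 x:[45,47] y:[79/2,42] z:[143/3,148/3] -> miss, prune
      N12 x:[30,36] y:[47,99/2] z:[39,145/3] -> miss, prune

order=[0, 4, 6, 13, 14, 10, 5, 1, 9, 11, 7, 2, 12]  |boxes|=13  |leaves|=2  hit=P13

== RESULT ==
13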